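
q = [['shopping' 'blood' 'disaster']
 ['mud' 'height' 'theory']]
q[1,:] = ['mud', 'height', 'theory']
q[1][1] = 'height'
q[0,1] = 'blood'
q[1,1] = 'height'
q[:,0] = ['shopping', 'mud']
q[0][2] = 'disaster'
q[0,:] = ['shopping', 'blood', 'disaster']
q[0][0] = 'shopping'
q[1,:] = ['mud', 'height', 'theory']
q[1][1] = 'height'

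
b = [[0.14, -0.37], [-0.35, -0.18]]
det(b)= -0.155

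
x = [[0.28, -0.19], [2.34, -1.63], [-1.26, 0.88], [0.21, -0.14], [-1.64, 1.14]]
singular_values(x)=[3.83, 0.01]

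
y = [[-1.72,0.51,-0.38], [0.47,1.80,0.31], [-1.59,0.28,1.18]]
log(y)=[[0.66+2.88j, -0.01-0.41j, (0.07+0.38j)],[-0.08-0.48j, 0.63+0.07j, 0.14-0.06j],[(0.18+1.48j), (0.01-0.21j), (0.35+0.2j)]]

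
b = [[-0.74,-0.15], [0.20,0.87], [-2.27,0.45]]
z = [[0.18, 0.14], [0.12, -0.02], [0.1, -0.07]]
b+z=[[-0.56,-0.01], [0.32,0.85], [-2.17,0.38]]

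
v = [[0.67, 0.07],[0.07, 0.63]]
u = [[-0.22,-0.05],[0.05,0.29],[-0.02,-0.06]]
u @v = [[-0.15, -0.05],[0.05, 0.19],[-0.02, -0.04]]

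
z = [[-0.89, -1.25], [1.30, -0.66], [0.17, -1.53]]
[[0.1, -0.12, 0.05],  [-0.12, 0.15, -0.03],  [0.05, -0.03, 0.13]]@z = [[-0.24, -0.12], [0.30, 0.1], [-0.06, -0.24]]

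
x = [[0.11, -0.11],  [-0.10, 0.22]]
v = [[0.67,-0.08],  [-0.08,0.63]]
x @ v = [[0.08, -0.08],  [-0.08, 0.15]]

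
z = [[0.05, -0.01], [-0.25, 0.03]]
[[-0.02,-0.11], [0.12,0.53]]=z @ [[-0.68,-1.88], [-1.51,1.87]]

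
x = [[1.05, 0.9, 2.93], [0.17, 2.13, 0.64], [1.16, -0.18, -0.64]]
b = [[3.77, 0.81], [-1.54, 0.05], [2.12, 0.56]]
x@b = [[8.78, 2.54], [-1.28, 0.6], [3.29, 0.57]]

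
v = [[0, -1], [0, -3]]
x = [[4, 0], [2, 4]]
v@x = [[-2, -4], [-6, -12]]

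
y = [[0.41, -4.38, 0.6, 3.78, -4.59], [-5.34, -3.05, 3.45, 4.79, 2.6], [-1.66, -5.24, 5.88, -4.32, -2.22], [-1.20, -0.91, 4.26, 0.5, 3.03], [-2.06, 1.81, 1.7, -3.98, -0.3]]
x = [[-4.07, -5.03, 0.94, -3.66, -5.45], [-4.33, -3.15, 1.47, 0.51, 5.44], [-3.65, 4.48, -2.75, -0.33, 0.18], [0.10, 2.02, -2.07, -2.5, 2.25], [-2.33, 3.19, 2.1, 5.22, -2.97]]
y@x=[[26.18, 7.42, -25.17, -37.34, -3.82],  [16.77, 69.89, -23.45, 18.45, 16.19],  [12.72, 35.39, -21.15, 0.67, -21.53],  [-13.73, 38.66, -8.85, 17.09, -5.52],  [-5.36, 3.28, 3.66, 16.29, 13.32]]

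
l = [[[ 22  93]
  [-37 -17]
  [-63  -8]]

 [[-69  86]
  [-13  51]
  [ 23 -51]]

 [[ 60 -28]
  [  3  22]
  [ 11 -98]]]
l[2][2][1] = -98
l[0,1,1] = -17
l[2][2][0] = 11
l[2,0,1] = -28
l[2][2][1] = -98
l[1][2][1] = -51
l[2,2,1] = -98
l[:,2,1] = [-8, -51, -98]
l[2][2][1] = -98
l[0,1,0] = -37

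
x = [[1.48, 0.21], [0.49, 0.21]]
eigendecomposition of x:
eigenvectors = [[0.94,  -0.15], [0.34,  0.99]]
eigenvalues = [1.56, 0.13]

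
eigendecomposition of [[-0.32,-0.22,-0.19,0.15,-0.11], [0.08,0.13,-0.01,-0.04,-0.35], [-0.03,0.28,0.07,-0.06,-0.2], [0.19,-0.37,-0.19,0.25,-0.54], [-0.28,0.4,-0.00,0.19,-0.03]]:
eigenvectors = [[-0.87+0.00j, (-0.11-0.11j), -0.11+0.11j, -0.30+0.00j, 0.22+0.00j],[(-0.14+0j), (-0.39+0.04j), -0.39-0.04j, (0.13+0j), (0.25+0j)],[-0.16+0.00j, -0.18+0.14j, (-0.18-0.14j), 0.34+0.00j, (-0.91+0j)],[(-0.2+0j), (-0.7+0j), (-0.7-0j), (-0.88+0j), (-0.15+0j)],[-0.39+0.00j, (0.02+0.53j), 0.02-0.53j, -0.07+0.00j, (0.17+0j)]]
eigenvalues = [(-0.41+0j), (0.04+0.49j), (0.04-0.49j), (0.4+0j), (0.03+0j)]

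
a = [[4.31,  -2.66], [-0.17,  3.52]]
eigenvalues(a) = [4.69, 3.14]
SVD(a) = [[-0.88,0.48],  [0.48,0.88]] @ diag([5.577291396381785, 2.6390946704970104]) @ [[-0.69, 0.72], [0.72, 0.69]]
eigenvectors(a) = [[0.99, 0.91],  [-0.14, 0.4]]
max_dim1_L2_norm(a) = 5.06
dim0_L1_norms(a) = [4.48, 6.18]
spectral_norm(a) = 5.58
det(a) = 14.72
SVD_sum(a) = [[3.41, -3.53], [-1.84, 1.91]] + [[0.90, 0.87], [1.67, 1.61]]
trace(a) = 7.83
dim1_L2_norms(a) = [5.06, 3.52]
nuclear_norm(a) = 8.22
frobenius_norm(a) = 6.17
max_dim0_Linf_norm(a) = 4.31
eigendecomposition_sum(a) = [[3.54, -8.01], [-0.51, 1.16]] + [[0.77, 5.35], [0.34, 2.36]]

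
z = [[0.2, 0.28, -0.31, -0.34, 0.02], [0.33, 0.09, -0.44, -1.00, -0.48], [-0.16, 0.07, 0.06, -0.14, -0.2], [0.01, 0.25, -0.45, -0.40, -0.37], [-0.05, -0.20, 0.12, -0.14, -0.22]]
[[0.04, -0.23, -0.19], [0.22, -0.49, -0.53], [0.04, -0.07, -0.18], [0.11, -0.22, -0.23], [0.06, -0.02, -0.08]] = z@[[-0.03, 0.66, 0.69], [-0.10, 0.18, -0.05], [-0.08, 0.33, -0.05], [-0.14, 0.88, 0.96], [-0.13, -0.62, -0.38]]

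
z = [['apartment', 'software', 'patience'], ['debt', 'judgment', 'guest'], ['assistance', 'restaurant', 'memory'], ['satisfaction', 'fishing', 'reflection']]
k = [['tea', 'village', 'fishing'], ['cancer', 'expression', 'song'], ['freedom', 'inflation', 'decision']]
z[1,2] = 'guest'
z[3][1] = 'fishing'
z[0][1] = 'software'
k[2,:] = ['freedom', 'inflation', 'decision']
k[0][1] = 'village'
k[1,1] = 'expression'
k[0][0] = 'tea'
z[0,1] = 'software'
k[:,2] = ['fishing', 'song', 'decision']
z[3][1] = 'fishing'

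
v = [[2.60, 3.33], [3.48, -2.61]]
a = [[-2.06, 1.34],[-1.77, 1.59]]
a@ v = [[-0.69, -10.36], [0.93, -10.04]]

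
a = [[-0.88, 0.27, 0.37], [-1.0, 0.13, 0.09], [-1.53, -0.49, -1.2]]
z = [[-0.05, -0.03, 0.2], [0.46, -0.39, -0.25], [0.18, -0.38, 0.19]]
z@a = [[-0.23,-0.12,-0.26], [0.37,0.20,0.44], [-0.07,-0.09,-0.20]]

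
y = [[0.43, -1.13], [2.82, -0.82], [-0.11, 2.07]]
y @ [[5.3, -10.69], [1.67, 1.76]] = [[0.39, -6.59], [13.58, -31.59], [2.87, 4.82]]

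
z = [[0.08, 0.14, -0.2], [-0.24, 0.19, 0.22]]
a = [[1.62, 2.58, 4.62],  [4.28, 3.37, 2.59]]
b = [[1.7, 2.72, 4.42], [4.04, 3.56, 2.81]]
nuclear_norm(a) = 10.23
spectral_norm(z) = 0.40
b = a + z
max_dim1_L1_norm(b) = 10.41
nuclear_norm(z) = 0.62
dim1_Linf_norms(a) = [4.62, 4.28]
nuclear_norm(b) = 9.95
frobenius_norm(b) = 8.17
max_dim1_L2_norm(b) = 6.07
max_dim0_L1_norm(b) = 7.23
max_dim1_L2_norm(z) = 0.38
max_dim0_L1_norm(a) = 7.21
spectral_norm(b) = 7.91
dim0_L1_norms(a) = [5.9, 5.95, 7.21]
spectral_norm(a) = 7.83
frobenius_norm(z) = 0.46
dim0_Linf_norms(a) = [4.28, 3.37, 4.62]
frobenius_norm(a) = 8.19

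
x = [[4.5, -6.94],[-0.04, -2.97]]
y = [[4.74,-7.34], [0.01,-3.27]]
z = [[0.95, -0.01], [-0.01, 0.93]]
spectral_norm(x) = 8.65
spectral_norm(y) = 9.18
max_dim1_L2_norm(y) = 8.74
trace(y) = 1.47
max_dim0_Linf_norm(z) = 0.95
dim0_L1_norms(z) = [0.96, 0.94]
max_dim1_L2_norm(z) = 0.95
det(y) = -15.43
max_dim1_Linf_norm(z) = 0.95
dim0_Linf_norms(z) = [0.95, 0.93]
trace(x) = 1.53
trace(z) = 1.88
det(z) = 0.88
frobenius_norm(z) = 1.33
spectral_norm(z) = 0.95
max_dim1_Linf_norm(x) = 6.94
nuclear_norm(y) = 10.86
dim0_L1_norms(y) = [4.75, 10.61]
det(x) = -13.64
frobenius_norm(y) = 9.33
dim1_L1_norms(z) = [0.96, 0.94]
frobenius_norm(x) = 8.79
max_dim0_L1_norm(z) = 0.96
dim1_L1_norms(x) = [11.44, 3.01]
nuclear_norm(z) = 1.88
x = z @ y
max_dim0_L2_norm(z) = 0.95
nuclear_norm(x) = 10.22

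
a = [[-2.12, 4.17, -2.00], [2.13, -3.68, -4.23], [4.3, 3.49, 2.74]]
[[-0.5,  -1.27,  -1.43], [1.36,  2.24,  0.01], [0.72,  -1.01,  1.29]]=a @ [[0.29, 0.14, 0.25], [-0.04, -0.32, -0.11], [-0.14, -0.18, 0.22]]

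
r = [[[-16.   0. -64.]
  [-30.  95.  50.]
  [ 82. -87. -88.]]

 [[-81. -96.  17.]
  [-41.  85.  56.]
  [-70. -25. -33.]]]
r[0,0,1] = 0.0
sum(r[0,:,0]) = 36.0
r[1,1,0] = -41.0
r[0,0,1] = 0.0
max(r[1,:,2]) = 56.0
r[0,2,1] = -87.0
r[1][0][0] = -81.0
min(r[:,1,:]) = -41.0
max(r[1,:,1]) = 85.0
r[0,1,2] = 50.0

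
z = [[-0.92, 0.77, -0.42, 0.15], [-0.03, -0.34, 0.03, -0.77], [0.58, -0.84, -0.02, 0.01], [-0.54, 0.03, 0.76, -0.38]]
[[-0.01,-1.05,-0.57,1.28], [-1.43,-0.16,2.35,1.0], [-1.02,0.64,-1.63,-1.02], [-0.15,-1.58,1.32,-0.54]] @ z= [[-0.98, 0.87, 0.96, 0.31], [2.14, -2.99, 1.31, -0.45], [0.52, 0.34, -0.3, -0.27], [1.24, -0.7, -0.42, 1.41]]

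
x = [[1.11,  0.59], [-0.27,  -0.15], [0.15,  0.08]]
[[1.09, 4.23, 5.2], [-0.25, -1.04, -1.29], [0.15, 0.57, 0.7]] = x @ [[2.28, 2.93, 2.9], [-2.45, 1.65, 3.35]]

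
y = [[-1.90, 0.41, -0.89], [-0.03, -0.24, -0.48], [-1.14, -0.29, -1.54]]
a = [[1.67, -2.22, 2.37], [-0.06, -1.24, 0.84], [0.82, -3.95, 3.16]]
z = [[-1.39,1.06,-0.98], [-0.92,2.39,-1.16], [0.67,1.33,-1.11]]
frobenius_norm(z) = 3.92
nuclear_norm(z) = 5.53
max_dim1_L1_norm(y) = 3.2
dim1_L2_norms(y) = [2.14, 0.54, 1.94]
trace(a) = 3.59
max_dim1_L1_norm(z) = 4.47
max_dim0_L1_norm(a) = 7.41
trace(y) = -3.68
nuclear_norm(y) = 3.73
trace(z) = -0.11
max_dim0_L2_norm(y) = 2.22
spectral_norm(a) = 6.37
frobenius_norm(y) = 2.94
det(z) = 2.41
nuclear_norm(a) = 7.49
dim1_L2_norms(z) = [2.0, 2.81, 1.86]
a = y @ z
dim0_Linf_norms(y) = [1.9, 0.41, 1.54]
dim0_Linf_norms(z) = [1.39, 2.39, 1.16]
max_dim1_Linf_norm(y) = 1.9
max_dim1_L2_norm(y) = 2.14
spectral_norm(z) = 3.61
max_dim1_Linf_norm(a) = 3.95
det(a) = 0.02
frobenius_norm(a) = 6.47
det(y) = 0.00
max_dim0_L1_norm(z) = 4.78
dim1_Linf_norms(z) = [1.39, 2.39, 1.33]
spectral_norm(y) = 2.78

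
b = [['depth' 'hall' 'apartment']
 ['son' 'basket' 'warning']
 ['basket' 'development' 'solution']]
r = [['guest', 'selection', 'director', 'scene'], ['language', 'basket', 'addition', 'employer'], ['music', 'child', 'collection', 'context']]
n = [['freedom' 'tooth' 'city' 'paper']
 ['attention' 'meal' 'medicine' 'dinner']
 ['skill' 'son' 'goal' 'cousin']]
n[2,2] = 'goal'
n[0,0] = 'freedom'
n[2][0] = 'skill'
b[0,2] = 'apartment'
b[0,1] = 'hall'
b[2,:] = ['basket', 'development', 'solution']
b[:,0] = ['depth', 'son', 'basket']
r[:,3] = ['scene', 'employer', 'context']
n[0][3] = 'paper'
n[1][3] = 'dinner'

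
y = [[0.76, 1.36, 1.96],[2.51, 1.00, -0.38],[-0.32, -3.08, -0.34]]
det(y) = -14.35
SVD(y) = [[-0.51, 0.32, 0.80], [-0.48, -0.88, 0.05], [0.72, -0.36, 0.60]] @ diag([3.9761865472419706, 2.2378131979255778, 1.6123996504347387]) @ [[-0.46, -0.85, -0.27], [-0.83, 0.29, 0.48], [0.33, -0.44, 0.83]]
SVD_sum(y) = [[0.92, 1.72, 0.54],[0.86, 1.61, 0.50],[-1.30, -2.42, -0.76]] + [[-0.59, 0.21, 0.34], [1.62, -0.57, -0.95], [0.66, -0.23, -0.38]] + [[0.43, -0.57, 1.08], [0.03, -0.03, 0.06], [0.32, -0.43, 0.81]]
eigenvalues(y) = [(1.94+1.42j), (1.94-1.42j), (-2.47+0j)]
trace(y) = 1.42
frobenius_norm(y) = 4.84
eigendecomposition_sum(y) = [[0.74+0.44j, (0.17+0.62j), (0.56-0.07j)], [0.96-0.81j, (0.93+0.06j), 0.16-0.81j], [(-0.54+1.37j), -0.99+0.46j, (0.28+0.92j)]] + [[(0.74-0.44j), (0.17-0.62j), (0.56+0.07j)],  [(0.96+0.81j), (0.93-0.06j), 0.16+0.81j],  [(-0.54-1.37j), -0.99-0.46j, (0.28-0.92j)]] + [[-0.71-0.00j, 1.03-0.00j, (0.84-0j)],[0.60+0.00j, -0.86+0.00j, (-0.71+0j)],[0.76+0.00j, -1.09+0.00j, (-0.89+0j)]]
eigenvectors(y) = [[-0.07+0.40j, (-0.07-0.4j), -0.59+0.00j], [(0.52+0.28j), 0.52-0.28j, (0.5+0j)], [(-0.69+0j), -0.69-0.00j, (0.63+0j)]]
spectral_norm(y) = 3.98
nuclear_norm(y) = 7.83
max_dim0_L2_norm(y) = 3.51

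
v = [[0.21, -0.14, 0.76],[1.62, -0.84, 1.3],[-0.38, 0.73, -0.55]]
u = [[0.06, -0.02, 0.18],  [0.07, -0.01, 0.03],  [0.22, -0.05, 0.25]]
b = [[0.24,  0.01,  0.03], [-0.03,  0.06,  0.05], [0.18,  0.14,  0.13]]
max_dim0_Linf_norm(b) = 0.24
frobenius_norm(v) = 2.58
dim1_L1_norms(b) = [0.28, 0.14, 0.45]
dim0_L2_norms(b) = [0.3, 0.15, 0.14]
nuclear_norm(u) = 0.47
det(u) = -0.00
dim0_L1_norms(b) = [0.45, 0.21, 0.21]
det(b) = -0.00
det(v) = 0.50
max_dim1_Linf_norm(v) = 1.62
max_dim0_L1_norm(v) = 2.61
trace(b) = 0.43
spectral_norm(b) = 0.34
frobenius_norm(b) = 0.37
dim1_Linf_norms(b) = [0.24, 0.06, 0.18]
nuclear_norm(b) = 0.49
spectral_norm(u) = 0.39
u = b @ v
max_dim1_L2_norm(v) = 2.24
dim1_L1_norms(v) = [1.11, 3.76, 1.66]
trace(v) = -1.18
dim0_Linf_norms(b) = [0.24, 0.14, 0.13]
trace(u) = 0.30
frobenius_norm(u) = 0.39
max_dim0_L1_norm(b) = 0.45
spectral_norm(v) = 2.50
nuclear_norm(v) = 3.39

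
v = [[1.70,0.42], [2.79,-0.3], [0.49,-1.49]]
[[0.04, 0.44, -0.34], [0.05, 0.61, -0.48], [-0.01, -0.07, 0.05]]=v @ [[0.02, 0.23, -0.18], [0.01, 0.12, -0.09]]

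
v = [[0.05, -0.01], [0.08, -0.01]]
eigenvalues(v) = [0.03, 0.01]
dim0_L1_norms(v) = [0.13, 0.02]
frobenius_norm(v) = 0.10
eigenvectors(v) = [[0.45, 0.24],[0.89, 0.97]]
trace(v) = 0.04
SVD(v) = [[-0.53, -0.85], [-0.85, 0.53]] @ diag([0.09534201129544495, 0.003146566722516089]) @ [[-0.99, 0.14], [0.14, 0.99]]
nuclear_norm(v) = 0.10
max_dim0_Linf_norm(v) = 0.08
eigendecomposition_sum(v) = [[0.06, -0.01],[0.12, -0.03]] + [[-0.01, 0.0], [-0.04, 0.02]]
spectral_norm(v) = 0.10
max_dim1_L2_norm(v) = 0.08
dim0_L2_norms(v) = [0.09, 0.01]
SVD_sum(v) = [[0.05,  -0.01], [0.08,  -0.01]] + [[-0.0,-0.00], [0.00,0.00]]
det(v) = 0.00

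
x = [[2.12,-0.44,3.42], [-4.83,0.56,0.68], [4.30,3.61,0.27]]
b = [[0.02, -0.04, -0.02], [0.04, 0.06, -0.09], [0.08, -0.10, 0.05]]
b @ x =[[0.15, -0.10, 0.04], [-0.59, -0.31, 0.15], [0.87, 0.09, 0.22]]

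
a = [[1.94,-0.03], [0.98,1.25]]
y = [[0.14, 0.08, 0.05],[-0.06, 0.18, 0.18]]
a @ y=[[0.27, 0.15, 0.09], [0.06, 0.3, 0.27]]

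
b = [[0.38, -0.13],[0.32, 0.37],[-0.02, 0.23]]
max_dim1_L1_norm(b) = 0.69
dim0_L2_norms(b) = [0.5, 0.45]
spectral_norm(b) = 0.54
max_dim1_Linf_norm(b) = 0.38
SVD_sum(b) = [[0.18, 0.14],  [0.38, 0.28],  [0.10, 0.07]] + [[0.20, -0.27],[-0.06, 0.09],[-0.12, 0.16]]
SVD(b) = [[-0.42,  0.83], [-0.88,  -0.27], [-0.22,  -0.49]] @ diag([0.5426404745561265, 0.3993010335242094]) @ [[-0.81,-0.59], [0.59,-0.81]]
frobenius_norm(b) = 0.67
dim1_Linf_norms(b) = [0.38, 0.37, 0.23]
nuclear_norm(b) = 0.94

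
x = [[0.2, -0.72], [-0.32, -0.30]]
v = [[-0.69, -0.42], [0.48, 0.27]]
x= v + [[0.89, -0.3], [-0.80, -0.57]]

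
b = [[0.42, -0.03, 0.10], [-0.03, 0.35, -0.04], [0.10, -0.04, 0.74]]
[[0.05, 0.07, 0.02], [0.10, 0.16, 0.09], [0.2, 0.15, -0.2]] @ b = [[0.02,0.02,0.02], [0.05,0.05,0.07], [0.06,0.05,-0.13]]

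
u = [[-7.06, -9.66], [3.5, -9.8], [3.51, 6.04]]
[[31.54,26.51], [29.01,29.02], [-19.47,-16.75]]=u @ [[-0.28, 0.2], [-3.06, -2.89]]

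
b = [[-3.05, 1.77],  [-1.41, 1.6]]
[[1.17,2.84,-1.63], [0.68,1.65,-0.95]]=b @ [[-0.28, -0.68, 0.39], [0.18, 0.43, -0.25]]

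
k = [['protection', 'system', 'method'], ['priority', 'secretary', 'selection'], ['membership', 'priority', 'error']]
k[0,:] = ['protection', 'system', 'method']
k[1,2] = 'selection'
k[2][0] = 'membership'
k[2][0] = 'membership'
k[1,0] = 'priority'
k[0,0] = 'protection'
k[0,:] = ['protection', 'system', 'method']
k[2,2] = 'error'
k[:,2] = ['method', 'selection', 'error']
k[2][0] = 'membership'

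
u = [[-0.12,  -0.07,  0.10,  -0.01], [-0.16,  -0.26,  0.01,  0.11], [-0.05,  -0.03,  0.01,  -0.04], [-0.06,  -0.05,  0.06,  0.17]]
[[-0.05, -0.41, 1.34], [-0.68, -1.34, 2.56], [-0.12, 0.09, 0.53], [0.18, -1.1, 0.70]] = u@ [[-0.68, -0.67, -6.09], [3.70, 3.47, -6.23], [1.41, -2.93, 1.72], [1.42, -4.66, -0.48]]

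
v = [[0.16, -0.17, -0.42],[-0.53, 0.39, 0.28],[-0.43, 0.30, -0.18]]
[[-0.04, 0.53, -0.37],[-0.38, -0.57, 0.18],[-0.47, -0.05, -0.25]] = v@[[1.27, 0.09, -0.10], [0.49, -0.63, -0.38], [0.37, -0.97, 0.99]]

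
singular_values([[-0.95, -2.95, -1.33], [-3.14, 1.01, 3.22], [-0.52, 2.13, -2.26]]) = [4.82, 3.66, 2.42]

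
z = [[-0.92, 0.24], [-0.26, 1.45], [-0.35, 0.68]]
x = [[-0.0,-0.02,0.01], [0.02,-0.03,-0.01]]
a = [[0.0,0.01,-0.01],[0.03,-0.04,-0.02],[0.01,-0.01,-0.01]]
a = z @ x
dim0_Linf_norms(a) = [0.03, 0.04, 0.02]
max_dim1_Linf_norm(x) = 0.03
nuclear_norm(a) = 0.07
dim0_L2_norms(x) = [0.02, 0.04, 0.01]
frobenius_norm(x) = 0.04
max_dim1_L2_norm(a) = 0.05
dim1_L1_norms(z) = [1.16, 1.71, 1.03]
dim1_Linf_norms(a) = [0.01, 0.04, 0.01]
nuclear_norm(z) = 2.55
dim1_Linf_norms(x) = [0.02, 0.03]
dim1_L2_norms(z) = [0.95, 1.47, 0.76]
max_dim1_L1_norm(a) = 0.09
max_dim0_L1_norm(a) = 0.06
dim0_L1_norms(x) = [0.02, 0.05, 0.02]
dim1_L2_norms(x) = [0.02, 0.04]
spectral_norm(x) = 0.04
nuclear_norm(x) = 0.06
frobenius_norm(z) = 1.91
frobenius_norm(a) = 0.06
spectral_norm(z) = 1.73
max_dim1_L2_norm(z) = 1.47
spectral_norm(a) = 0.06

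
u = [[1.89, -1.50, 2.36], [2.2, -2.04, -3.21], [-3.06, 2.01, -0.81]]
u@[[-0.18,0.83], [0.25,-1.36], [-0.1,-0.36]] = [[-0.95, 2.76], [-0.58, 5.76], [1.13, -4.98]]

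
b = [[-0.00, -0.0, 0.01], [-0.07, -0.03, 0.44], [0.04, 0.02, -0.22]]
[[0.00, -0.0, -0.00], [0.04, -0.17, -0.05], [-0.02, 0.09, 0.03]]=b @[[-0.23, 1.01, 0.28], [-0.13, 0.59, 0.16], [0.04, -0.19, -0.05]]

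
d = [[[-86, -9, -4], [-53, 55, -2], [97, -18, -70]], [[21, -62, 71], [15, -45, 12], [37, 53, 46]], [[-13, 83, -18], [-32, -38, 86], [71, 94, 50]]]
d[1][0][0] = 21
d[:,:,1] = [[-9, 55, -18], [-62, -45, 53], [83, -38, 94]]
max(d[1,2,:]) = 53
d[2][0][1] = 83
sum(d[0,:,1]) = 28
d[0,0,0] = -86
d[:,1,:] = [[-53, 55, -2], [15, -45, 12], [-32, -38, 86]]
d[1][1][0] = 15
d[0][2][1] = -18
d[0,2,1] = -18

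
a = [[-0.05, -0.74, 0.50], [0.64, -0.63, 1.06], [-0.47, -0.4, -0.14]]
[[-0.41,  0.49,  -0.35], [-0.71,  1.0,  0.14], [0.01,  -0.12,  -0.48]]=a@ [[0.14,0.17,0.72],[0.06,-0.17,0.37],[-0.72,0.74,-0.08]]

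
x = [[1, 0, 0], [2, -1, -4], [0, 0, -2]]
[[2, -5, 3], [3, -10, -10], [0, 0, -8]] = x @ [[2, -5, 3], [1, 0, 0], [0, 0, 4]]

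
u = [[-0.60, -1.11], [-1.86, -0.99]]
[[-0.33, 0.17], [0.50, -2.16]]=u @ [[-0.60, 1.74], [0.62, -1.09]]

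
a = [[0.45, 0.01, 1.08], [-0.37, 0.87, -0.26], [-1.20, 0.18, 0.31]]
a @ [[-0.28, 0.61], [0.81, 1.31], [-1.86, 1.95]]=[[-2.13, 2.39], [1.29, 0.41], [-0.09, 0.11]]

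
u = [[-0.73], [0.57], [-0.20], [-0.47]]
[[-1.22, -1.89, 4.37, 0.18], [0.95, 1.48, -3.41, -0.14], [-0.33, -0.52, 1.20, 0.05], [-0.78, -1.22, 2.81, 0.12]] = u @ [[1.67, 2.59, -5.98, -0.25]]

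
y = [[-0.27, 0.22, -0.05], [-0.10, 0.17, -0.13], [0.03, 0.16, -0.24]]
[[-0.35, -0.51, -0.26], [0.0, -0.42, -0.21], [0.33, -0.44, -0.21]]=y@[[1.55, 0.86, -0.06], [0.03, -0.99, -1.23], [-1.17, 1.29, 0.05]]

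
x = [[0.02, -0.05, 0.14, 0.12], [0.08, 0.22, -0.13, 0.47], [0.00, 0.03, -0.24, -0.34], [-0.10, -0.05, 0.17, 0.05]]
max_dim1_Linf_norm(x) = 0.47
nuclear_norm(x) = 1.10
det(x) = 0.00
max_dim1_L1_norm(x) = 0.9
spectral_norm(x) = 0.62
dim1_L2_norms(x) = [0.19, 0.54, 0.42, 0.21]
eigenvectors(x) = [[0.10-0.28j, 0.10+0.28j, (-0.3+0j), (-0.26+0j)], [-0.69+0.00j, (-0.69-0j), -0.78+0.00j, (0.96+0j)], [(-0.11+0.5j), -0.11-0.50j, -0.48+0.00j, (0.1+0j)], [0.37-0.19j, (0.37+0.19j), (0.28+0j), -0.04+0.00j]]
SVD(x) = [[-0.2, -0.36, 0.49, 0.77], [-0.80, 0.54, -0.19, 0.17], [0.56, 0.58, -0.20, 0.55], [-0.07, -0.49, -0.82, 0.28]] @ diag([0.6190285115064846, 0.39669402367186496, 0.08326289503441318, 0.0022008715500895708]) @ [[-0.10, -0.24, -0.11, -0.96], [0.21, 0.45, -0.87, -0.03], [0.93, -0.37, 0.03, -0.01], [0.29, 0.78, 0.49, -0.28]]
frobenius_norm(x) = 0.74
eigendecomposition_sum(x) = [[(-0.01+0.05j), (-0.01+0.02j), (0.07-0.01j), (0.1+0.07j)], [0.11-0.01j, 0.04+0.00j, -0.09-0.15j, (0.08-0.28j)], [(0.01-0.08j), 0.01-0.03j, (-0.12+0.04j), -0.19-0.10j], [(-0.05+0.04j), (-0.02+0.01j), (0.09+0.06j), (0.03+0.17j)]] + [[-0.01-0.05j, -0.01-0.02j, 0.07+0.01j, 0.10-0.07j], [(0.11+0.01j), (0.04-0j), (-0.09+0.15j), (0.08+0.28j)], [0.01+0.08j, (0.01+0.03j), (-0.12-0.04j), -0.19+0.10j], [-0.05-0.04j, -0.02-0.01j, 0.09-0.06j, (0.03-0.17j)]] + [[0.00-0.00j, 0.00-0.00j, -0j, -0j], [-0j, -0j, 0.00-0.00j, 0.00-0.00j], [-0j, 0.00-0.00j, -0j, 0.00-0.00j], [(-0+0j), -0.00+0.00j, -0.00+0.00j, (-0+0j)]] + [[(0.04+0j),-0.04+0.00j,(-0.01+0j),(-0.08+0j)], [(-0.13-0j),(0.14-0j),(0.04-0j),0.31-0.00j], [-0.01-0.00j,(0.01-0j),-0j,(0.03-0j)], [(0.01+0j),-0.01+0.00j,(-0+0j),(-0.01+0j)]]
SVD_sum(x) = [[0.01, 0.03, 0.01, 0.12], [0.05, 0.12, 0.06, 0.48], [-0.03, -0.08, -0.04, -0.33], [0.00, 0.01, 0.01, 0.04]] + [[-0.03, -0.06, 0.12, 0.0], [0.05, 0.10, -0.19, -0.01], [0.05, 0.1, -0.2, -0.01], [-0.04, -0.09, 0.17, 0.01]] + [[0.04, -0.02, 0.00, -0.00], [-0.01, 0.01, -0.0, 0.00], [-0.02, 0.01, -0.00, 0.0], [-0.06, 0.03, -0.0, 0.0]] + [[0.00, 0.0, 0.0, -0.0], [0.0, 0.0, 0.0, -0.0], [0.0, 0.0, 0.00, -0.00], [0.0, 0.00, 0.0, -0.0]]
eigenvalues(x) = [(-0.06+0.25j), (-0.06-0.25j), 0j, (0.17+0j)]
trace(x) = 0.05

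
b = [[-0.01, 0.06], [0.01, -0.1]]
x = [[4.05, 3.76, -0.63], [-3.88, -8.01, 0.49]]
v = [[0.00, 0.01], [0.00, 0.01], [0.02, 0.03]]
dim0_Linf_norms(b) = [0.01, 0.1]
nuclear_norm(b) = 0.12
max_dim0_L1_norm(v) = 0.05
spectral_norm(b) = 0.12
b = x @ v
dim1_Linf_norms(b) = [0.06, 0.1]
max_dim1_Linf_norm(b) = 0.1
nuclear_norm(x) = 12.11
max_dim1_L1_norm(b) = 0.11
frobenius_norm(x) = 10.51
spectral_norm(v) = 0.04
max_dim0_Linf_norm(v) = 0.03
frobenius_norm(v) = 0.04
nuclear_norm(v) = 0.05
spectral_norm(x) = 10.36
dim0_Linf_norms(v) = [0.02, 0.03]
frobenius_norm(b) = 0.12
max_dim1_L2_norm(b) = 0.1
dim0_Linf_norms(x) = [4.05, 8.01, 0.63]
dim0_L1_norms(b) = [0.02, 0.16]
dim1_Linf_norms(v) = [0.01, 0.01, 0.03]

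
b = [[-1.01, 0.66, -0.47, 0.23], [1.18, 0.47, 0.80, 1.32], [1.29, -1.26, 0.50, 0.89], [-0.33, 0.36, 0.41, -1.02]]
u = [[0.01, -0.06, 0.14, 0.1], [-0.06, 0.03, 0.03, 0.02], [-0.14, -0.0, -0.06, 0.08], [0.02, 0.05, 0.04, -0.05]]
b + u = [[-1.00,0.6,-0.33,0.33], [1.12,0.5,0.83,1.34], [1.15,-1.26,0.44,0.97], [-0.31,0.41,0.45,-1.07]]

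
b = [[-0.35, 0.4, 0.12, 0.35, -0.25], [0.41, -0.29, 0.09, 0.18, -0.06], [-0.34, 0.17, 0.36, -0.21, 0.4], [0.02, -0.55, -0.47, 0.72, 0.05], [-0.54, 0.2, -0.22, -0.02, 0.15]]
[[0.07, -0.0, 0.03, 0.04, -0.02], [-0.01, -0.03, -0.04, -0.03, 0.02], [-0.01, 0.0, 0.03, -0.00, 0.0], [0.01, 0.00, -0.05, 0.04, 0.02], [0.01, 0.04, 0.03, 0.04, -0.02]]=b @ [[-0.02, -0.03, -0.03, -0.04, 0.07], [0.06, 0.02, 0.07, 0.05, 0.02], [0.02, -0.06, -0.01, -0.05, -0.00], [0.08, -0.02, -0.02, 0.06, 0.03], [-0.05, 0.02, 0.01, 0.02, 0.07]]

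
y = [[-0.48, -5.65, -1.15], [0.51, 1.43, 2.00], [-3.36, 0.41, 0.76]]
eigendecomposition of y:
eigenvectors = [[(0.34-0.54j),(0.34+0.54j),-0.63+0.00j], [-0.34-0.23j,-0.34+0.23j,0.38+0.00j], [(0.65+0j),0.65-0.00j,0.68+0.00j]]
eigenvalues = [(-1.21+2.61j), (-1.21-2.61j), (4.14+0j)]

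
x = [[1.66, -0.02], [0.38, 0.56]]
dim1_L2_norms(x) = [1.66, 0.68]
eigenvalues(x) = [1.65, 0.57]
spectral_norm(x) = 1.71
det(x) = 0.94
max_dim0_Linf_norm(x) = 1.66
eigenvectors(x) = [[0.94, 0.02], [0.33, 1.00]]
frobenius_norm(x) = 1.79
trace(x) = 2.22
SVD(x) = [[-0.97, -0.24], [-0.24, 0.97]] @ diag([1.7065795582990404, 0.5491686546006175]) @ [[-1.00, -0.07], [-0.07, 1.0]]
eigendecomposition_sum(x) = [[1.66, -0.03], [0.58, -0.01]] + [[-0.00, 0.01], [-0.2, 0.57]]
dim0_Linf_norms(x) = [1.66, 0.56]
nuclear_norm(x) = 2.26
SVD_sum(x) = [[1.65, 0.11], [0.42, 0.03]] + [[0.01, -0.13],  [-0.04, 0.53]]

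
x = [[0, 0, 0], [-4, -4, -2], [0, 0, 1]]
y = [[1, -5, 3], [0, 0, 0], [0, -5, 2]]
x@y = [[0, 0, 0], [-4, 30, -16], [0, -5, 2]]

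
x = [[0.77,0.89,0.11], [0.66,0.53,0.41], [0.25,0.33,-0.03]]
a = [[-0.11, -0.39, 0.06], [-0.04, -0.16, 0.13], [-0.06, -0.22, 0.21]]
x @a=[[-0.13, -0.47, 0.19], [-0.12, -0.43, 0.19], [-0.04, -0.14, 0.05]]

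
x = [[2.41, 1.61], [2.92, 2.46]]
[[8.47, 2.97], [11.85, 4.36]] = x @ [[1.43, 0.23], [3.12, 1.50]]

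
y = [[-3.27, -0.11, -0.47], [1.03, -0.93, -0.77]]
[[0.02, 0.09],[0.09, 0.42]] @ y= [[0.03, -0.09, -0.08], [0.14, -0.4, -0.37]]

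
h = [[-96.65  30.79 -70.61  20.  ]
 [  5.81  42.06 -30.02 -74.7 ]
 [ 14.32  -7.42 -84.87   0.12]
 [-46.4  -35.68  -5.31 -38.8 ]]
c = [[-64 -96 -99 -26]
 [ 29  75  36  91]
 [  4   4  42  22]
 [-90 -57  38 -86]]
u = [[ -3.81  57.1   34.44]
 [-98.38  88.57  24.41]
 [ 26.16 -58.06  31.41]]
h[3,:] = [-46.4, -35.68, -5.31, -38.8]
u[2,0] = 26.16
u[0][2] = 34.44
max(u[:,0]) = 26.16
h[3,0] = -46.4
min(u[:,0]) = -98.38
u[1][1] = 88.57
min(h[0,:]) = -96.65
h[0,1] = 30.79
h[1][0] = 5.81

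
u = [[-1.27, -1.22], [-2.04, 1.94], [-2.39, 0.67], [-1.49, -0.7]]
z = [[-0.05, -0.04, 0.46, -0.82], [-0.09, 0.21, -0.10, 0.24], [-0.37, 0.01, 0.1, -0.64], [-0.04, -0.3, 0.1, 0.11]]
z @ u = [[0.27, 0.87], [-0.43, 0.28], [1.16, 0.99], [0.26, -0.54]]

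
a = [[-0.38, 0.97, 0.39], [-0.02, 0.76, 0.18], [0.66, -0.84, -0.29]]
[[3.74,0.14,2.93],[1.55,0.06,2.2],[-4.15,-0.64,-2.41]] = a @ [[-3.29, -1.23, 0.22], [1.07, 0.61, 2.6], [3.71, -2.36, 1.27]]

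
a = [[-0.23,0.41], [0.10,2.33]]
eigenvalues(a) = [-0.25, 2.35]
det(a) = -0.58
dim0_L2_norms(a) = [0.25, 2.37]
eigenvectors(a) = [[-1.00, -0.16], [0.04, -0.99]]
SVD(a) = [[0.17,0.99], [0.99,-0.17]] @ diag([2.3665320679214865, 0.24377442749241446]) @ [[0.03, 1.0], [-1.0, 0.03]]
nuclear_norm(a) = 2.61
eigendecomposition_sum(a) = [[-0.24, 0.04], [0.01, -0.0]] + [[0.01,0.37],[0.09,2.33]]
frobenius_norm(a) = 2.38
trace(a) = 2.10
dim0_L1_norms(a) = [0.33, 2.74]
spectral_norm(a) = 2.37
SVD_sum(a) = [[0.01,0.40], [0.06,2.33]] + [[-0.24,  0.01], [0.04,  -0.0]]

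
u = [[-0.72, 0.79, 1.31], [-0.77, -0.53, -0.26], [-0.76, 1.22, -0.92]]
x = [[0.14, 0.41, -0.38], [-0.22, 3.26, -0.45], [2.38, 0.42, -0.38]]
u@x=[[2.84, 2.83, -0.58],[-0.61, -2.15, 0.63],[-2.56, 3.28, 0.09]]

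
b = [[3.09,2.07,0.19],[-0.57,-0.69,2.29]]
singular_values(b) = [3.84, 2.27]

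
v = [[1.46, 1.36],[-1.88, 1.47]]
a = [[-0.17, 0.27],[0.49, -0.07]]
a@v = [[-0.76, 0.17], [0.85, 0.56]]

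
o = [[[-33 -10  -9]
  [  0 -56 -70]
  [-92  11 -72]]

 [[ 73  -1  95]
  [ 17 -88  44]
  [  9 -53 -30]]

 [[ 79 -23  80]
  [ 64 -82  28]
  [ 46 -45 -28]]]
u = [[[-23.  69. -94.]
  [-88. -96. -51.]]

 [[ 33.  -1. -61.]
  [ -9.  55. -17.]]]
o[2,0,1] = -23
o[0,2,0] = -92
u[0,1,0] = -88.0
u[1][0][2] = -61.0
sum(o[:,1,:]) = -143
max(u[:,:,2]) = -17.0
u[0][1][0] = -88.0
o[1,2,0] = 9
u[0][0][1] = 69.0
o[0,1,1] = -56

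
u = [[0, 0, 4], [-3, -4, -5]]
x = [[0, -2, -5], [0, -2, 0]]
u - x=[[0, 2, 9], [-3, -2, -5]]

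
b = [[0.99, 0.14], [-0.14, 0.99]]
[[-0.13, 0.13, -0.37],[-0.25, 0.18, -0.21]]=b @ [[-0.09, 0.10, -0.34],[-0.27, 0.2, -0.26]]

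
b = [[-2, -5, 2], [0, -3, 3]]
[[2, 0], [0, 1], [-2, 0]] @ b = [[-4, -10, 4], [0, -3, 3], [4, 10, -4]]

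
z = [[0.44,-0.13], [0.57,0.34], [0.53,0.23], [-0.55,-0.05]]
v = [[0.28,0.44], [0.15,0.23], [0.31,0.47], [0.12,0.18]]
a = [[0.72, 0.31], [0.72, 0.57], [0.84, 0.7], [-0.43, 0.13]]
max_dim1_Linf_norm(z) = 0.57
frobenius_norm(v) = 0.84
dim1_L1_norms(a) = [1.03, 1.29, 1.54, 0.56]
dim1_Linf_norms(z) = [0.44, 0.57, 0.53, 0.55]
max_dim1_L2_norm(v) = 0.56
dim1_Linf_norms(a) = [0.72, 0.72, 0.84, 0.43]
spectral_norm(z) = 1.09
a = v + z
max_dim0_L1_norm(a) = 2.71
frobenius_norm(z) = 1.14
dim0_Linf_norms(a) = [0.84, 0.7]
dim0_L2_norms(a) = [1.39, 0.96]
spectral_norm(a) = 1.64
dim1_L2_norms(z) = [0.46, 0.66, 0.58, 0.55]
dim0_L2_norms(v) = [0.46, 0.71]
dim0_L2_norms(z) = [1.05, 0.43]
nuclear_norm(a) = 2.04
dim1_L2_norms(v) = [0.52, 0.27, 0.56, 0.22]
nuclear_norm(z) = 1.41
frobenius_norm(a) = 1.69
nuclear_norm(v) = 0.85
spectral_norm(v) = 0.84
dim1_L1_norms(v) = [0.72, 0.38, 0.78, 0.3]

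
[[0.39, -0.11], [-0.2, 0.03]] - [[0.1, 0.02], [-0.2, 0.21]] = [[0.29, -0.13], [0.0, -0.18]]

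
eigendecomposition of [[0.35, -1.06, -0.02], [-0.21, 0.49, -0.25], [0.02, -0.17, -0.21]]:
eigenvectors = [[-0.88, 0.93, 0.66], [0.47, 0.31, 0.38], [-0.09, -0.17, 0.65]]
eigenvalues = [0.92, -0.0, -0.29]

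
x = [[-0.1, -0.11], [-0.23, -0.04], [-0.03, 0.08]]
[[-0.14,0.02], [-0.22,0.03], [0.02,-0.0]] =x @ [[0.87, -0.1], [0.52, -0.06]]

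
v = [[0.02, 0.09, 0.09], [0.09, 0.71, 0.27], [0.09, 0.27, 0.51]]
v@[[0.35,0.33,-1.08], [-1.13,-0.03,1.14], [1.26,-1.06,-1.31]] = [[0.02, -0.09, -0.04], [-0.43, -0.28, 0.36], [0.37, -0.52, -0.46]]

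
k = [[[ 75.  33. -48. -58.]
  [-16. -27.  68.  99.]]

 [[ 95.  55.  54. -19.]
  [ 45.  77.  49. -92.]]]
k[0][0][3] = -58.0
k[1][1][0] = 45.0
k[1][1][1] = 77.0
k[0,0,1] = 33.0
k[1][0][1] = 55.0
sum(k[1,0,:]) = 185.0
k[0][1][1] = -27.0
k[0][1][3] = 99.0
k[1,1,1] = 77.0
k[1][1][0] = 45.0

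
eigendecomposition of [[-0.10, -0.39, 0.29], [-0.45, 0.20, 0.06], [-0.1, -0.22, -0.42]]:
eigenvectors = [[0.58+0.00j,  0.10+0.61j,  (0.1-0.61j)],[-0.81+0.00j,  (-0.03+0.43j),  -0.03-0.43j],[0.13+0.00j,  -0.65+0.00j,  (-0.65-0j)]]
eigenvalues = [(0.51+0j), (-0.42+0.24j), (-0.42-0.24j)]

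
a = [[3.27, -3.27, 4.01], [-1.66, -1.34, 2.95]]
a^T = [[3.27, -1.66], [-3.27, -1.34], [4.01, 2.95]]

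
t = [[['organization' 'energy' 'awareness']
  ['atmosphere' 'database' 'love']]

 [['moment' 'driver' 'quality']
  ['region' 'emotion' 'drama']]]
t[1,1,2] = 'drama'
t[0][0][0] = 'organization'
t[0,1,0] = 'atmosphere'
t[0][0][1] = 'energy'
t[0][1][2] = 'love'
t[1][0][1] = 'driver'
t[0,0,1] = 'energy'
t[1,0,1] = 'driver'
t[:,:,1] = [['energy', 'database'], ['driver', 'emotion']]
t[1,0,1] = 'driver'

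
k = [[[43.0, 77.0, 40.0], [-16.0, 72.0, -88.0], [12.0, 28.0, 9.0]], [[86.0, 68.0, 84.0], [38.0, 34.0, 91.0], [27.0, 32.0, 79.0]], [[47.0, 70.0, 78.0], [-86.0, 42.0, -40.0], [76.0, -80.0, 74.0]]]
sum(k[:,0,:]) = 593.0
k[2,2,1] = -80.0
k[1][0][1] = 68.0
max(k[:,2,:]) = 79.0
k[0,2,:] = [12.0, 28.0, 9.0]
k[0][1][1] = 72.0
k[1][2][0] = 27.0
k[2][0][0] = 47.0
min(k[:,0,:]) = 40.0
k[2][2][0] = 76.0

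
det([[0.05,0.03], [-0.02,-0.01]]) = 0.000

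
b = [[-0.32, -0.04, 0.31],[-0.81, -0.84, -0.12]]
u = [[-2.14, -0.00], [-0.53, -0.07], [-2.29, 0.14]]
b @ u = [[-0.0, 0.05], [2.45, 0.04]]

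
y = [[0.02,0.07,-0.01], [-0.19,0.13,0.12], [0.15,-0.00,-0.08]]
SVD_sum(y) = [[-0.00, 0.00, 0.0], [-0.2, 0.1, 0.12], [0.13, -0.06, -0.08]] + [[0.03, 0.07, -0.01],[0.01, 0.03, -0.00],[0.02, 0.06, -0.01]] + [[-0.0, 0.00, -0.0], [0.0, -0.0, 0.00], [0.0, -0.00, 0.00]]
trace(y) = 0.07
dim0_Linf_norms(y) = [0.19, 0.13, 0.12]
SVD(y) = [[0.02, -0.70, -0.71], [0.85, -0.36, 0.38], [-0.52, -0.61, 0.59]] @ diag([0.30143554213774737, 0.10393505422085474, 0.005841099231341775]) @ [[-0.8, 0.37, 0.48], [-0.36, -0.93, 0.12], [0.49, -0.07, 0.87]]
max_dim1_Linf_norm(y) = 0.19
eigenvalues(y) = [(0.01+0.06j), (0.01-0.06j), (0.04+0j)]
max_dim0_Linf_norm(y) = 0.19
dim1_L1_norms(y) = [0.1, 0.44, 0.23]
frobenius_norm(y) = 0.32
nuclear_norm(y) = 0.41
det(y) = 0.00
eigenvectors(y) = [[0.45+0.31j, (0.45-0.31j), 0.60+0.00j], [(-0.22+0.38j), -0.22-0.38j, (0.3+0j)], [(0.72+0j), 0.72-0.00j, (0.74+0j)]]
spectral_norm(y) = 0.30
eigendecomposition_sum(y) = [[(0.06+0.09j), (-0-0.06j), (-0.05-0.05j)], [-0.07+0.05j, (0.05-0.01j), (0.04-0.04j)], [0.13+0.06j, -0.05-0.06j, -0.09-0.02j]] + [[0.06-0.09j, (-0+0.06j), (-0.05+0.05j)], [(-0.07-0.05j), (0.05+0.01j), (0.04+0.04j)], [(0.13-0.06j), -0.05+0.06j, -0.09+0.02j]] + [[-0.09+0.00j, 0.08+0.00j, 0.08-0.00j], [(-0.05+0j), 0.04+0.00j, (0.04-0j)], [(-0.11+0j), (0.09+0j), 0.10-0.00j]]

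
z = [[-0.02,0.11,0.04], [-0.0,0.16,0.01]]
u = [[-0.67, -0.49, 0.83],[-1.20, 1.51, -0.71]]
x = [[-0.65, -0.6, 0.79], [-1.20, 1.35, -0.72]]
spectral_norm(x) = 1.98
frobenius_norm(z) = 0.20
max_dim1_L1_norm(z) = 0.17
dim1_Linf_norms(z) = [0.11, 0.16]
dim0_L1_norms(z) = [0.02, 0.27, 0.05]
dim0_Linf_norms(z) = [0.02, 0.16, 0.04]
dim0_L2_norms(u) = [1.37, 1.59, 1.09]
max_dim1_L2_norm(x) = 1.94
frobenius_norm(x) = 2.28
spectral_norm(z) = 0.20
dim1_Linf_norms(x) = [0.79, 1.35]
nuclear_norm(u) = 3.21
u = x + z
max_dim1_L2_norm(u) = 2.06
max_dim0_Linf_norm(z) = 0.16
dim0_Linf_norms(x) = [1.2, 1.35, 0.79]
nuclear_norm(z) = 0.23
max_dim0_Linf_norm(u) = 1.51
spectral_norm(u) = 2.08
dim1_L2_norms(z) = [0.12, 0.16]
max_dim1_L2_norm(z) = 0.16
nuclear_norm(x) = 3.11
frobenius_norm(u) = 2.37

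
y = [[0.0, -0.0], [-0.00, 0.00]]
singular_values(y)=[0.0, 0.0]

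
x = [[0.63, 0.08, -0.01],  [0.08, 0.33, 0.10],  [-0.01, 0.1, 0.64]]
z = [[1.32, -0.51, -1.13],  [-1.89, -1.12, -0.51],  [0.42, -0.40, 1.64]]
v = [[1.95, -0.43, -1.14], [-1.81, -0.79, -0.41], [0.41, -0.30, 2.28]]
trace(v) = 3.44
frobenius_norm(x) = 0.97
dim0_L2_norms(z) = [2.34, 1.29, 2.06]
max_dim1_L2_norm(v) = 2.34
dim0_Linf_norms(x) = [0.63, 0.33, 0.64]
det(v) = -6.44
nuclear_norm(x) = 1.60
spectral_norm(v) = 2.76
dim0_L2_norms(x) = [0.64, 0.35, 0.65]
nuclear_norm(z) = 5.60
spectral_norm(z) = 2.44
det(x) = 0.12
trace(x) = 1.60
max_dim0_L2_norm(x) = 0.65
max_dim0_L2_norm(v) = 2.69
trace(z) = 1.84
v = x + z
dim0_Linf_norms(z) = [1.89, 1.12, 1.64]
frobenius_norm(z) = 3.38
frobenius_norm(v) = 3.85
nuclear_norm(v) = 6.20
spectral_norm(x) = 0.68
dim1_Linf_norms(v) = [1.95, 1.81, 2.28]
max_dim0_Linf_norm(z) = 1.89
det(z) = -5.55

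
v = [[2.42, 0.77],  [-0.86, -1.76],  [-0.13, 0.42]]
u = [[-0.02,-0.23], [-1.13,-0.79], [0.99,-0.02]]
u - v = [[-2.44,-1.00], [-0.27,0.97], [1.12,-0.44]]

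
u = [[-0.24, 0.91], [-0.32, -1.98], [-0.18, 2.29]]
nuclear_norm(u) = 3.60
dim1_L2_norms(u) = [0.94, 2.01, 2.3]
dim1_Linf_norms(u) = [0.91, 1.98, 2.29]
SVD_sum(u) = [[0.0, 0.91], [-0.0, -1.98], [0.00, 2.29]] + [[-0.24, 0.00], [-0.32, 0.0], [-0.18, 0.00]]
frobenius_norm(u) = 3.19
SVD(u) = [[0.29, 0.55],[-0.63, 0.73],[0.72, 0.41]] @ diag([3.161107546153487, 0.43863319716077226]) @ [[0.00, 1.00], [-1.00, 0.00]]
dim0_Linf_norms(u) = [0.32, 2.29]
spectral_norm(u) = 3.16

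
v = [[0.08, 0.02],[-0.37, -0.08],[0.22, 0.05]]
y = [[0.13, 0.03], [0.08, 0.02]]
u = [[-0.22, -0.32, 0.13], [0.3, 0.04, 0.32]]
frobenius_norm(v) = 0.45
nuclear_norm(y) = 0.16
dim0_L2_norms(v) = [0.44, 0.1]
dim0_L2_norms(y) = [0.15, 0.04]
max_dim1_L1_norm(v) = 0.45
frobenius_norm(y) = 0.16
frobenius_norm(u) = 0.60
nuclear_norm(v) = 0.45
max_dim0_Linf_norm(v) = 0.37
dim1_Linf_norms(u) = [0.32, 0.32]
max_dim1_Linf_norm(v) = 0.37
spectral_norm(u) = 0.47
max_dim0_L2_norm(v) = 0.44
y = u @ v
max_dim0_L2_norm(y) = 0.15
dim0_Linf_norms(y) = [0.13, 0.03]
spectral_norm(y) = 0.16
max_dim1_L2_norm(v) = 0.38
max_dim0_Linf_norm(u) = 0.32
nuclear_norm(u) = 0.85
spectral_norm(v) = 0.45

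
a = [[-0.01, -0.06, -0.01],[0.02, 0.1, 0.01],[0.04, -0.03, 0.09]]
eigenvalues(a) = [0j, (0.09+0.02j), (0.09-0.02j)]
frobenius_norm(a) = 0.16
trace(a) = 0.18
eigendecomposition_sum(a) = [[(0.01+0j), -0j, 0.00+0.00j], [-0.00-0.00j, (-0+0j), -0.00+0.00j], [-0.00-0.00j, -0.00+0.00j, -0.00+0.00j]] + [[-0.01+0.00j, (-0.03-0.01j), (-0.01+0.01j)], [0.01-0.01j, (0.05+0.01j), 0.01-0.02j], [(0.02+0.03j), -0.01+0.12j, (0.05+0.01j)]] + [[(-0.01-0j), -0.03+0.01j, -0.01-0.01j],[(0.01+0.01j), (0.05-0.01j), (0.01+0.02j)],[(0.02-0.03j), -0.01-0.12j, 0.05-0.01j]]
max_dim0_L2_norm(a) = 0.12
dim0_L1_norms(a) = [0.07, 0.19, 0.11]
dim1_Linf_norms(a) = [0.06, 0.1, 0.09]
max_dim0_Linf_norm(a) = 0.1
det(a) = 0.00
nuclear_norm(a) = 0.23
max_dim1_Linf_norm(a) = 0.1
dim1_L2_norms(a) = [0.06, 0.1, 0.1]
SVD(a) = [[-0.48, -0.18, 0.86], [0.82, 0.26, 0.52], [-0.31, 0.95, 0.02]] @ diag([0.1214095478855064, 0.10075004701695978, 0.0030248484784101844]) @ [[0.07, 0.99, -0.13], [0.45, 0.08, 0.89], [0.89, -0.12, -0.44]]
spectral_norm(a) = 0.12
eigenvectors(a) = [[(0.88+0j),(-0.04+0.23j),-0.04-0.23j], [(-0.14+0j),0.01-0.37j,(0.01+0.37j)], [-0.46+0.00j,0.90+0.00j,0.90-0.00j]]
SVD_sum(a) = [[-0.0, -0.06, 0.01], [0.01, 0.10, -0.01], [-0.00, -0.04, 0.0]] + [[-0.01, -0.0, -0.02], [0.01, 0.0, 0.02], [0.04, 0.01, 0.09]] + [[0.0, -0.0, -0.00],[0.0, -0.00, -0.00],[0.00, -0.0, -0.00]]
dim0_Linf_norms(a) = [0.04, 0.1, 0.09]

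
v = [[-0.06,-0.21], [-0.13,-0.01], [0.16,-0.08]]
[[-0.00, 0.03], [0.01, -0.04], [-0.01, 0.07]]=v @ [[-0.05, 0.30], [0.03, -0.25]]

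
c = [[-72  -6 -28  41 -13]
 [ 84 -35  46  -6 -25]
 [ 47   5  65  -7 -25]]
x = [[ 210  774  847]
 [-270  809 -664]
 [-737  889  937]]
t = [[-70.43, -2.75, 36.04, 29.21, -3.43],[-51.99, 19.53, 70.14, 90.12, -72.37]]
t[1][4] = -72.37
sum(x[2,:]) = 1089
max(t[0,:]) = 36.04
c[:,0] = [-72, 84, 47]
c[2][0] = 47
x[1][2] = -664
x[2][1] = 889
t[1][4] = -72.37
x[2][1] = 889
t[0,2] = 36.04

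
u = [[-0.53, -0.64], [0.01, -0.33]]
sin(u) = [[-0.51, -0.58],[0.01, -0.33]]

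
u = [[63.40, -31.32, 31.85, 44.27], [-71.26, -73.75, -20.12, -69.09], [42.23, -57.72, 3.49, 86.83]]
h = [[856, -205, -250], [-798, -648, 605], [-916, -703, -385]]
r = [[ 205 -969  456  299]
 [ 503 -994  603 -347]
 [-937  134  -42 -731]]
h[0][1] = -205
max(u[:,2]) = 31.85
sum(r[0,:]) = -9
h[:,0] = [856, -798, -916]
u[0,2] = 31.85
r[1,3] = -347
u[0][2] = 31.85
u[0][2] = 31.85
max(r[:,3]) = 299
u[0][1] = -31.32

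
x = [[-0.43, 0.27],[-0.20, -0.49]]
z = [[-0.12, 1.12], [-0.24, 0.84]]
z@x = [[-0.17, -0.58], [-0.06, -0.48]]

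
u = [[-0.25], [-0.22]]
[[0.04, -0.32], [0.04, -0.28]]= u@[[-0.17, 1.26]]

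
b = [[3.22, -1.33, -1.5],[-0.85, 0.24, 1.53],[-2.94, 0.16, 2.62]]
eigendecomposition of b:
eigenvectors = [[(0.65+0j), -0.33-0.35j, (-0.33+0.35j)],[-0.31+0.00j, -0.67+0.00j, (-0.67-0j)],[-0.69+0.00j, -0.22-0.51j, -0.22+0.51j]]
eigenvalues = [(5.45+0j), (0.31+0.72j), (0.31-0.72j)]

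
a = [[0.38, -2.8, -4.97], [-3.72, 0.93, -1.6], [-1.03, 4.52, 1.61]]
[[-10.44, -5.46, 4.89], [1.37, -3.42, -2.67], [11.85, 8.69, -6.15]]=a @ [[-0.13, 1.53, 0.57],[2.31, 2.30, -1.12],[0.79, -0.08, -0.31]]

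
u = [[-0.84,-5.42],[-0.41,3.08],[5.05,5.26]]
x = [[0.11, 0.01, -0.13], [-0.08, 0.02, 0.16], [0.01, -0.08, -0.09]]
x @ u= [[-0.75, -1.25], [0.87, 1.34], [-0.43, -0.77]]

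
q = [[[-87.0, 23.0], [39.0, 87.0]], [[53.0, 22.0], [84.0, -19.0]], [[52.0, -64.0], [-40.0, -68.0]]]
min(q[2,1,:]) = -68.0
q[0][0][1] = 23.0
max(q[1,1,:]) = 84.0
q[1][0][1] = 22.0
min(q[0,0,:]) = -87.0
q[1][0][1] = 22.0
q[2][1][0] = -40.0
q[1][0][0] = 53.0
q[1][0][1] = 22.0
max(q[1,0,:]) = 53.0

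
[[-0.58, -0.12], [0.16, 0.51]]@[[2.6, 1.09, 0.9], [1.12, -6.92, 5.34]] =[[-1.64,0.2,-1.16], [0.99,-3.35,2.87]]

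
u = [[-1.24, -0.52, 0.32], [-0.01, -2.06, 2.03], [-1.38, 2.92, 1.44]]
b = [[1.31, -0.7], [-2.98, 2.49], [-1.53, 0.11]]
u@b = [[-0.56, -0.39],[3.02, -4.90],[-12.71, 8.4]]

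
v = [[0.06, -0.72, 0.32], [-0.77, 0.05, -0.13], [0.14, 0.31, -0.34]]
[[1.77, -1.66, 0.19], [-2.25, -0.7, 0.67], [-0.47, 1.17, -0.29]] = v @ [[2.68,1.24,-0.93],[-1.91,1.85,-0.23],[0.73,-1.25,0.26]]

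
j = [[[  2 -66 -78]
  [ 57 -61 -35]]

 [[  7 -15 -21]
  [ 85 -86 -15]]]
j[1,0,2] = -21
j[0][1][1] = -61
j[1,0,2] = -21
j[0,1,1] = -61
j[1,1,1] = -86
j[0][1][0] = 57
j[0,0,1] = -66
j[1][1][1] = -86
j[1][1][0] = 85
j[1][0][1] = -15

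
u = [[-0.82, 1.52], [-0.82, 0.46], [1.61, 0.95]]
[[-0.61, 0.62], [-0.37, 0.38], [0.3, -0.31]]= u@ [[0.32, -0.33], [-0.23, 0.23]]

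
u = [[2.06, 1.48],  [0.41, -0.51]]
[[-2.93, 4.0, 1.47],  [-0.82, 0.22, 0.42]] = u @[[-1.63, 1.43, 0.83], [0.29, 0.71, -0.16]]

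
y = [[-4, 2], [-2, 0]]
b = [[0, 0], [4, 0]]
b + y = [[-4, 2], [2, 0]]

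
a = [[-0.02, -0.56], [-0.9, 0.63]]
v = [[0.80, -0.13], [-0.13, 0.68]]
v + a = [[0.78, -0.69], [-1.03, 1.31]]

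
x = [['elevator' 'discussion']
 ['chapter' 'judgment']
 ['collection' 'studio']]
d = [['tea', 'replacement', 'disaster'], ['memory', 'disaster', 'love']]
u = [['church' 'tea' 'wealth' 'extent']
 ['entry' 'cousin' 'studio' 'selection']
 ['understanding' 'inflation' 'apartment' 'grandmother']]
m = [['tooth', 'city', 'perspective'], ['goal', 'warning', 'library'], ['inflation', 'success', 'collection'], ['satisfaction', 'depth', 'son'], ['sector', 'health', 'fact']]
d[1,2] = 'love'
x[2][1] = 'studio'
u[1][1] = 'cousin'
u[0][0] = 'church'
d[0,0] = 'tea'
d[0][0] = 'tea'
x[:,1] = ['discussion', 'judgment', 'studio']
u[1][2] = 'studio'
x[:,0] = ['elevator', 'chapter', 'collection']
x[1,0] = 'chapter'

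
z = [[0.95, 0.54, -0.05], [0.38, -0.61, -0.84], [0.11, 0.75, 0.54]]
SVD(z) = [[0.32,0.88,-0.34], [-0.68,0.47,0.56], [0.65,0.05,0.76]] @ diag([1.4199868545761896, 1.1242879300370086, 0.06718618313250975]) @ [[0.08, 0.76, 0.64], [0.91, 0.21, -0.36], [-0.41, 0.61, -0.68]]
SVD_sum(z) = [[0.04, 0.35, 0.29],[-0.08, -0.74, -0.62],[0.08, 0.71, 0.60]] + [[0.90,0.20,-0.36], [0.48,0.11,-0.19], [0.05,0.01,-0.02]] + [[0.01, -0.01, 0.02], [-0.02, 0.02, -0.03], [-0.02, 0.03, -0.03]]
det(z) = 0.11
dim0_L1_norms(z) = [1.44, 1.9, 1.43]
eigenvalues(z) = [(0.96+0j), (-0.04+0.33j), (-0.04-0.33j)]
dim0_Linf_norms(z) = [0.95, 0.75, 0.84]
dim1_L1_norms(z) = [1.54, 1.83, 1.4]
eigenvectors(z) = [[(-0.94+0j), 0.36-0.04j, (0.36+0.04j)], [-0.05+0.00j, (-0.57+0.3j), (-0.57-0.3j)], [(-0.33+0j), 0.67+0.00j, 0.67-0.00j]]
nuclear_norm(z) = 2.61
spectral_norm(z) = 1.42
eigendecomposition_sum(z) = [[(1.12+0j), 0.16+0.00j, (-0.46+0j)], [(0.06+0j), (0.01+0j), (-0.02+0j)], [0.40+0.00j, 0.06+0.00j, -0.16+0.00j]] + [[(-0.08-0.04j),0.19-0.01j,0.20+0.11j], [0.16+0.01j,(-0.31+0.13j),(-0.41-0.05j)], [-0.14-0.09j,(0.35+0.03j),(0.35+0.24j)]] + [[(-0.08+0.04j), 0.19+0.01j, (0.2-0.11j)], [(0.16-0.01j), (-0.31-0.13j), (-0.41+0.05j)], [-0.14+0.09j, (0.35-0.03j), 0.35-0.24j]]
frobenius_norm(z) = 1.81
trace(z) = 0.88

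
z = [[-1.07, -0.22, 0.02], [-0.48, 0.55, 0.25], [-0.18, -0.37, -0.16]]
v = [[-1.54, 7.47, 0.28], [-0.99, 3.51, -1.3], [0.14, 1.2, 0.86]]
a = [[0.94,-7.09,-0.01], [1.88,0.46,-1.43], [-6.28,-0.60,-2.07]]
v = z @ a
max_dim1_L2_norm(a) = 7.15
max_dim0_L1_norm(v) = 12.18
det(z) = 0.03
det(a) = -92.98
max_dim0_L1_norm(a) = 9.1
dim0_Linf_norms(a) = [6.28, 7.09, 2.07]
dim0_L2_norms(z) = [1.19, 0.7, 0.3]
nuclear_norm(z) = 1.97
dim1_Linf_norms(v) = [7.47, 3.51, 1.2]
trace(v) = 2.83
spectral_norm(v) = 8.53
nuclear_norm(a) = 15.86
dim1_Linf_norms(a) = [7.09, 1.88, 6.28]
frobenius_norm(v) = 8.69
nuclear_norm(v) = 10.34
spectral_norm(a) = 7.18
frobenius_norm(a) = 10.05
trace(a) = -0.67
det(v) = -2.52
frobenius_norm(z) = 1.41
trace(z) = -0.68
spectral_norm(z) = 1.19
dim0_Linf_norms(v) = [1.54, 7.47, 1.3]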